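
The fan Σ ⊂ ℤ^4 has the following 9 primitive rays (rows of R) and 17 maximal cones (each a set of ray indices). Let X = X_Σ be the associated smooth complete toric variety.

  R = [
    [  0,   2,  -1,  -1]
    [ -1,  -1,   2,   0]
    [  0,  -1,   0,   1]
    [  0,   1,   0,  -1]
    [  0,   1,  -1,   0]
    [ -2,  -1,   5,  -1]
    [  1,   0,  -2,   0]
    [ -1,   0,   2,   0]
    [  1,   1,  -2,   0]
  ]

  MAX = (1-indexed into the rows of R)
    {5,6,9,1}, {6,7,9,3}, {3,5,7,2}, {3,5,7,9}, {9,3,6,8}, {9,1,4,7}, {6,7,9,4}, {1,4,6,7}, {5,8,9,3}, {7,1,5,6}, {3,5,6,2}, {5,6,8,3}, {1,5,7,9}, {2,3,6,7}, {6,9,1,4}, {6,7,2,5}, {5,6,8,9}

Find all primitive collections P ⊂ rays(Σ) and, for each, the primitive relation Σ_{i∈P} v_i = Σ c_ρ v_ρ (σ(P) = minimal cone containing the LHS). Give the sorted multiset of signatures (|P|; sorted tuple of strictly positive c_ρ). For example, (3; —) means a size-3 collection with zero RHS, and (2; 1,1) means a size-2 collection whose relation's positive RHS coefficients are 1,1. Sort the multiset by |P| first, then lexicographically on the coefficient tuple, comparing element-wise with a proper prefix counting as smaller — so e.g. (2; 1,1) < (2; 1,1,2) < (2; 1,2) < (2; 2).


14 minimal non-faces of Δ(Σ) (on 9 rays):

  P={2,9}:  v_{2} + v_{9} = 0  ⟹  sig = (2; —)
  P={3,4}:  v_{3} + v_{4} = 0  ⟹  sig = (2; —)
  P={7,8}:  v_{7} + v_{8} = 0  ⟹  sig = (2; —)
  P={1,3}:  v_{1} + v_{3} = v_{5}  ⟹  sig = (2; 1)
  P={4,5}:  v_{4} + v_{5} = v_{1}  ⟹  sig = (2; 1)
  P={2,4}:  v_{2} + v_{4} = v_{5} + v_{6} + v_{7}  ⟹  sig = (2; 1,1,1)
  P={2,8}:  v_{2} + v_{8} = v_{3} + v_{5} + v_{6}  ⟹  sig = (2; 1,1,1)
  P={4,8}:  v_{4} + v_{8} = v_{5} + v_{6} + v_{9}  ⟹  sig = (2; 1,1,1)
  P={1,2}:  v_{1} + v_{2} = 2·v_{5} + v_{6} + v_{7}  ⟹  sig = (2; 1,1,2)
  P={1,8}:  v_{1} + v_{8} = 2·v_{5} + v_{6} + v_{9}  ⟹  sig = (2; 1,1,2)
  P={3,5,6,7}:  v_{3} + v_{5} + v_{6} + v_{7} = v_{2}  ⟹  sig = (4; 1)
  P={3,5,6,9}:  v_{3} + v_{5} + v_{6} + v_{9} = v_{8}  ⟹  sig = (4; 1)
  P={5,6,7,9}:  v_{5} + v_{6} + v_{7} + v_{9} = v_{4}  ⟹  sig = (4; 1)
  P={1,6,7,9}:  v_{1} + v_{6} + v_{7} + v_{9} = 2·v_{4}  ⟹  sig = (4; 2)

Hence PRS(X_Σ) =
    |P|=2: 10 collections, coeffs (), (), (), (1), (1), (1,1,1), (1,1,1), (1,1,1), (1,1,2), (1,1,2)
    |P|=4: 4 collections, coeffs (1), (1), (1), (2)


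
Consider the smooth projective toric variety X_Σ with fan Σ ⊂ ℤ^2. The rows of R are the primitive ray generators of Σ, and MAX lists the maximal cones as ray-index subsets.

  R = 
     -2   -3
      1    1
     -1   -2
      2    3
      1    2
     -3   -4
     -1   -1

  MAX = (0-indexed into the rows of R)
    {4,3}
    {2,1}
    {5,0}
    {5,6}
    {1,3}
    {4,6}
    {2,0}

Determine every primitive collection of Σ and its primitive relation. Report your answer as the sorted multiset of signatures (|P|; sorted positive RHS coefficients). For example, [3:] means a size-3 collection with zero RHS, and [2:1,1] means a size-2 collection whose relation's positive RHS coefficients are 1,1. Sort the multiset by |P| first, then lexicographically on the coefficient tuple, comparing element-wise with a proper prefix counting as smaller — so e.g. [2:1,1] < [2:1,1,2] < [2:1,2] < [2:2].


The 14 primitive collections of Σ (r=7, n=2):

  P={0,3}:  v_{0} + v_{3} = 0  ⇒ sig = [2:]
  P={1,6}:  v_{1} + v_{6} = 0  ⇒ sig = [2:]
  P={2,4}:  v_{2} + v_{4} = 0  ⇒ sig = [2:]
  P={0,1}:  v_{0} + v_{1} = v_{2}  ⇒ sig = [2:1]
  P={0,4}:  v_{0} + v_{4} = v_{6}  ⇒ sig = [2:1]
  P={0,6}:  v_{0} + v_{6} = v_{5}  ⇒ sig = [2:1]
  P={1,4}:  v_{1} + v_{4} = v_{3}  ⇒ sig = [2:1]
  P={1,5}:  v_{1} + v_{5} = v_{0}  ⇒ sig = [2:1]
  P={2,3}:  v_{2} + v_{3} = v_{1}  ⇒ sig = [2:1]
  P={2,6}:  v_{2} + v_{6} = v_{0}  ⇒ sig = [2:1]
  P={3,5}:  v_{3} + v_{5} = v_{6}  ⇒ sig = [2:1]
  P={3,6}:  v_{3} + v_{6} = v_{4}  ⇒ sig = [2:1]
  P={2,5}:  v_{2} + v_{5} = 2·v_{0}  ⇒ sig = [2:2]
  P={4,5}:  v_{4} + v_{5} = 2·v_{6}  ⇒ sig = [2:2]

Sorted signature multiset PRS(X):
[[2:], [2:], [2:], [2:1], [2:1], [2:1], [2:1], [2:1], [2:1], [2:1], [2:1], [2:1], [2:2], [2:2]]


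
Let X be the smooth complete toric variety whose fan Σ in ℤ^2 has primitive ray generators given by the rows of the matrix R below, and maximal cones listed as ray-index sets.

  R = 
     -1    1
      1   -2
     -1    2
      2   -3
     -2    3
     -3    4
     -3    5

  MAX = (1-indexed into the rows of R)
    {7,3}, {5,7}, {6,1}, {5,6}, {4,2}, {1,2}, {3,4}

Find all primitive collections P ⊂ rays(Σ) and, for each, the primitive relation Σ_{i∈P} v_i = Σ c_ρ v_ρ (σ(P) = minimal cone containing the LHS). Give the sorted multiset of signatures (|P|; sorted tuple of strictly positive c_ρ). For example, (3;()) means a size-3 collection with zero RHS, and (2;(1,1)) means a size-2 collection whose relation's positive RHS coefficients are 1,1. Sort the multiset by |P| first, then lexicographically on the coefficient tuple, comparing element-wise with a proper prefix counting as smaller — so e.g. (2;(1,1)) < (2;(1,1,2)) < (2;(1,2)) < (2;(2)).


Σ has 14 primitive collections:

  {2,3}:  v_{2} + v_{3} = 0  so sig = (2;())
  {4,5}:  v_{4} + v_{5} = 0  so sig = (2;())
  {1,3}:  v_{1} + v_{3} = v_{5}  so sig = (2;(1))
  {1,4}:  v_{1} + v_{4} = v_{2}  so sig = (2;(1))
  {1,5}:  v_{1} + v_{5} = v_{6}  so sig = (2;(1))
  {2,5}:  v_{2} + v_{5} = v_{1}  so sig = (2;(1))
  {2,7}:  v_{2} + v_{7} = v_{5}  so sig = (2;(1))
  {3,5}:  v_{3} + v_{5} = v_{7}  so sig = (2;(1))
  {4,6}:  v_{4} + v_{6} = v_{1}  so sig = (2;(1))
  {4,7}:  v_{4} + v_{7} = v_{3}  so sig = (2;(1))
  {1,7}:  v_{1} + v_{7} = 2·v_{5}  so sig = (2;(2))
  {2,6}:  v_{2} + v_{6} = 2·v_{1}  so sig = (2;(2))
  {3,6}:  v_{3} + v_{6} = 2·v_{5}  so sig = (2;(2))
  {6,7}:  v_{6} + v_{7} = 3·v_{5}  so sig = (2;(3))

Sorted signature multiset PRS(X):
    (2;())
    (2;())
    (2;(1))
    (2;(1))
    (2;(1))
    (2;(1))
    (2;(1))
    (2;(1))
    (2;(1))
    (2;(1))
    (2;(2))
    (2;(2))
    (2;(2))
    (2;(3))


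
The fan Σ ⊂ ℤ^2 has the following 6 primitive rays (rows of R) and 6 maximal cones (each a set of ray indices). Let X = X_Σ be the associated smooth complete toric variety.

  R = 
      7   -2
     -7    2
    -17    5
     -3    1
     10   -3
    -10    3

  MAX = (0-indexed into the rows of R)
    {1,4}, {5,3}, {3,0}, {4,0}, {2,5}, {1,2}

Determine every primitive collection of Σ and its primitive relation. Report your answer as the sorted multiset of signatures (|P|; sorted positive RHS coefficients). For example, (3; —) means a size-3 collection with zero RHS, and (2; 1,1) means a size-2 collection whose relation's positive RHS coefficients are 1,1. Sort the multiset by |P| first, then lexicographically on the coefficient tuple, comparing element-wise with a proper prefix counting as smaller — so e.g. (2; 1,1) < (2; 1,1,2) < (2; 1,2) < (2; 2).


Primitive collections (9):

  {0,1}:  v_{0} + v_{1} = 0  ⟹  sig = (2; —)
  {4,5}:  v_{4} + v_{5} = 0  ⟹  sig = (2; —)
  {0,2}:  v_{0} + v_{2} = v_{5}  ⟹  sig = (2; 1)
  {0,5}:  v_{0} + v_{5} = v_{3}  ⟹  sig = (2; 1)
  {1,3}:  v_{1} + v_{3} = v_{5}  ⟹  sig = (2; 1)
  {1,5}:  v_{1} + v_{5} = v_{2}  ⟹  sig = (2; 1)
  {2,4}:  v_{2} + v_{4} = v_{1}  ⟹  sig = (2; 1)
  {3,4}:  v_{3} + v_{4} = v_{0}  ⟹  sig = (2; 1)
  {2,3}:  v_{2} + v_{3} = 2·v_{5}  ⟹  sig = (2; 2)

so the primitive-relation signature multiset is
{ (2; —) ×2,  (2; 1) ×6,  (2; 2) }


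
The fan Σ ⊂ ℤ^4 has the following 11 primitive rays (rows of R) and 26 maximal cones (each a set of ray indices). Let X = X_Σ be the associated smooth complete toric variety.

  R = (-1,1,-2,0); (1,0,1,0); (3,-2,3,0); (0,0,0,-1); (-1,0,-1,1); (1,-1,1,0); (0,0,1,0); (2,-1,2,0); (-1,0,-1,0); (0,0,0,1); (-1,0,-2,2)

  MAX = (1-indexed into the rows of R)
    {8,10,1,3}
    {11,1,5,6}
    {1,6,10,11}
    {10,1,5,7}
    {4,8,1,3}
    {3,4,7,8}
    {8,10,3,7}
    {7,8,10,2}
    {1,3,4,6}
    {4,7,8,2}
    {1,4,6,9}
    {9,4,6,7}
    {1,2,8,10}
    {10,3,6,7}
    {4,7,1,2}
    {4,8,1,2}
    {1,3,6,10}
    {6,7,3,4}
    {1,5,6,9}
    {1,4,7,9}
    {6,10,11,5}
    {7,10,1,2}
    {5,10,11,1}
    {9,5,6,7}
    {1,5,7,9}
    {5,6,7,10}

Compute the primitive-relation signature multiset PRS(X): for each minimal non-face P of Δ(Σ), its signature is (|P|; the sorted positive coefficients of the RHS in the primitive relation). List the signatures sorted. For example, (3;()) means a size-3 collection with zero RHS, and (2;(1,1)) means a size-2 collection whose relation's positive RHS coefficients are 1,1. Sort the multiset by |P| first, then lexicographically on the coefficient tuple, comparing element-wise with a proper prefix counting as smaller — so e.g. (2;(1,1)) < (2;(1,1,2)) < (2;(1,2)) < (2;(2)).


22 collections generate NE(X_Σ); each relation:

  {2,9}:  v_{2} + v_{9} = 0  ⇒ sig = (2;())
  {4,10}:  v_{4} + v_{10} = 0  ⇒ sig = (2;())
  {2,5}:  v_{2} + v_{5} = v_{10}  ⇒ sig = (2;(1))
  {2,6}:  v_{2} + v_{6} = v_{8}  ⇒ sig = (2;(1))
  {4,5}:  v_{4} + v_{5} = v_{9}  ⇒ sig = (2;(1))
  {6,8}:  v_{6} + v_{8} = v_{3}  ⇒ sig = (2;(1))
  {8,9}:  v_{8} + v_{9} = v_{6}  ⇒ sig = (2;(1))
  {9,10}:  v_{9} + v_{10} = v_{5}  ⇒ sig = (2;(1))
  {5,8}:  v_{5} + v_{8} = v_{6} + v_{10}  ⇒ sig = (2;(1,1))
  {7,11}:  v_{7} + v_{11} = v_{5} + v_{10}  ⇒ sig = (2;(1,1))
  {4,11}:  v_{4} + v_{11} = v_{1} + v_{5} + v_{6}  ⇒ sig = (2;(1,1,1))
  {2,11}:  v_{2} + v_{11} = v_{1} + v_{6} + 2·v_{10}  ⇒ sig = (2;(1,1,2))
  {9,11}:  v_{9} + v_{11} = v_{1} + 2·v_{5} + v_{6}  ⇒ sig = (2;(1,1,2))
  {3,5}:  v_{3} + v_{5} = 2·v_{6} + v_{10}  ⇒ sig = (2;(1,2))
  {8,11}:  v_{8} + v_{11} = v_{1} + 2·v_{6} + 2·v_{10}  ⇒ sig = (2;(1,2,2))
  {3,11}:  v_{3} + v_{11} = v_{1} + 3·v_{6} + 2·v_{10}  ⇒ sig = (2;(1,2,3))
  {2,3}:  v_{2} + v_{3} = 2·v_{8}  ⇒ sig = (2;(2))
  {3,9}:  v_{3} + v_{9} = 2·v_{6}  ⇒ sig = (2;(2))
  {1,6,7}:  v_{1} + v_{6} + v_{7} = 0  ⇒ sig = (3;())
  {1,3,7}:  v_{1} + v_{3} + v_{7} = v_{8}  ⇒ sig = (3;(1))
  {1,7,8}:  v_{1} + v_{7} + v_{8} = v_{2}  ⇒ sig = (3;(1))
  {1,5,6,10}:  v_{1} + v_{5} + v_{6} + v_{10} = v_{11}  ⇒ sig = (4;(1))

so the primitive-relation signature multiset is
    |P|=2: 18 collections, coeffs (), (), (1), (1), (1), (1), (1), (1), (1,1), (1,1), (1,1,1), (1,1,2), (1,1,2), (1,2), (1,2,2), (1,2,3), (2), (2)
    |P|=3: 3 collections, coeffs (), (1), (1)
    |P|=4: 1 collection, coeffs (1)


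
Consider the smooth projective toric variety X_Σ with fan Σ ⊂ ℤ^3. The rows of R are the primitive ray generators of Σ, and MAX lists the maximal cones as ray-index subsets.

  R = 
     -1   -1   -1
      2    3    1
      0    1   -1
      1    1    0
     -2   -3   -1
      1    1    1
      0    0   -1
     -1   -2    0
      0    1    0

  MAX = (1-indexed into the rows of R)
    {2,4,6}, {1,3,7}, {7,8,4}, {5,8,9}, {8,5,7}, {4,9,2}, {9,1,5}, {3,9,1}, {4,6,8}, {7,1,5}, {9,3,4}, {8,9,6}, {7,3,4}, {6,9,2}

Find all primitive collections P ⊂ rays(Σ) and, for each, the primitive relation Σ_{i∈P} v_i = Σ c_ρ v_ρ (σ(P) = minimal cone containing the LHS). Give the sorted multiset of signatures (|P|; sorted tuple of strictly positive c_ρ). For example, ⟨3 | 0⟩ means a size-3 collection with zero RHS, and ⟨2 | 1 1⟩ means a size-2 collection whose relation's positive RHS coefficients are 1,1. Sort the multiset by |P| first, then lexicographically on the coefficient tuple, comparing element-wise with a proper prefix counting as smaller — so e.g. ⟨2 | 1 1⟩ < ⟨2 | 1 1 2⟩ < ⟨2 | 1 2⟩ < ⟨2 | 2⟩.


Minimal non-faces — 17 found among 9 rays, 14 max cones:

  • {1,6}:  v_{1} + v_{6} = 0 — sig = ⟨2 | 0⟩
  • {2,5}:  v_{2} + v_{5} = 0 — sig = ⟨2 | 0⟩
  • {1,4}:  v_{1} + v_{4} = v_{7} — sig = ⟨2 | 1⟩
  • {1,8}:  v_{1} + v_{8} = v_{5} — sig = ⟨2 | 1⟩
  • {2,8}:  v_{2} + v_{8} = v_{6} — sig = ⟨2 | 1⟩
  • {3,8}:  v_{3} + v_{8} = v_{1} — sig = ⟨2 | 1⟩
  • {5,6}:  v_{5} + v_{6} = v_{8} — sig = ⟨2 | 1⟩
  • {6,7}:  v_{6} + v_{7} = v_{4} — sig = ⟨2 | 1⟩
  • {7,9}:  v_{7} + v_{9} = v_{3} — sig = ⟨2 | 1⟩
  • {1,2}:  v_{1} + v_{2} = v_{4} + v_{9} — sig = ⟨2 | 1 1⟩
  • {3,6}:  v_{3} + v_{6} = v_{4} + v_{9} — sig = ⟨2 | 1 1⟩
  • {4,5}:  v_{4} + v_{5} = v_{7} + v_{8} — sig = ⟨2 | 1 1⟩
  • {2,7}:  v_{2} + v_{7} = 2·v_{4} + v_{9} — sig = ⟨2 | 1 2⟩
  • {3,5}:  v_{3} + v_{5} = 2·v_{1} — sig = ⟨2 | 2⟩
  • {2,3}:  v_{2} + v_{3} = 2·v_{4} + 2·v_{9} — sig = ⟨2 | 2 2⟩
  • {4,8,9}:  v_{4} + v_{8} + v_{9} = 0 — sig = ⟨3 | 0⟩
  • {4,6,9}:  v_{4} + v_{6} + v_{9} = v_{2} — sig = ⟨3 | 1⟩

Hence PRS(X_Σ) =
{ ⟨2 | 0⟩ ×2,  ⟨2 | 1⟩ ×7,  ⟨2 | 1 1⟩ ×3,  ⟨2 | 1 2⟩,  ⟨2 | 2⟩,  ⟨2 | 2 2⟩,  ⟨3 | 0⟩,  ⟨3 | 1⟩ }


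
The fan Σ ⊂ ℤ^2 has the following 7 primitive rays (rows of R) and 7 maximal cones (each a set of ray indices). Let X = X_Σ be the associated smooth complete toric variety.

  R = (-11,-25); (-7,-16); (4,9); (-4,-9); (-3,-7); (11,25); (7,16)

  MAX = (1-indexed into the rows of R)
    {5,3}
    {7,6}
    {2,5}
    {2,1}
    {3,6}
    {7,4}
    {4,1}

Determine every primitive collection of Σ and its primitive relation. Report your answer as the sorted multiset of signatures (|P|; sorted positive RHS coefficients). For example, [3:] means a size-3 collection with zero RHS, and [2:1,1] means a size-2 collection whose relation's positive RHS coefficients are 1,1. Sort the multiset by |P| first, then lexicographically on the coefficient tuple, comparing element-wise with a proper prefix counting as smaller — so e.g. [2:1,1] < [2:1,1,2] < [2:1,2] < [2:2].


|primitive collections| = 14. Relations:

  {1,6}:  v_{1} + v_{6} = 0  →  sig = [2:]
  {2,7}:  v_{2} + v_{7} = 0  →  sig = [2:]
  {3,4}:  v_{3} + v_{4} = 0  →  sig = [2:]
  {1,3}:  v_{1} + v_{3} = v_{2}  →  sig = [2:1]
  {1,7}:  v_{1} + v_{7} = v_{4}  →  sig = [2:1]
  {2,3}:  v_{2} + v_{3} = v_{5}  →  sig = [2:1]
  {2,4}:  v_{2} + v_{4} = v_{1}  →  sig = [2:1]
  {2,6}:  v_{2} + v_{6} = v_{3}  →  sig = [2:1]
  {3,7}:  v_{3} + v_{7} = v_{6}  →  sig = [2:1]
  {4,5}:  v_{4} + v_{5} = v_{2}  →  sig = [2:1]
  {4,6}:  v_{4} + v_{6} = v_{7}  →  sig = [2:1]
  {5,7}:  v_{5} + v_{7} = v_{3}  →  sig = [2:1]
  {1,5}:  v_{1} + v_{5} = 2·v_{2}  →  sig = [2:2]
  {5,6}:  v_{5} + v_{6} = 2·v_{3}  →  sig = [2:2]

Signatures (|P|; sorted positive RHS coefficients), sorted:
[[2:], [2:], [2:], [2:1], [2:1], [2:1], [2:1], [2:1], [2:1], [2:1], [2:1], [2:1], [2:2], [2:2]]


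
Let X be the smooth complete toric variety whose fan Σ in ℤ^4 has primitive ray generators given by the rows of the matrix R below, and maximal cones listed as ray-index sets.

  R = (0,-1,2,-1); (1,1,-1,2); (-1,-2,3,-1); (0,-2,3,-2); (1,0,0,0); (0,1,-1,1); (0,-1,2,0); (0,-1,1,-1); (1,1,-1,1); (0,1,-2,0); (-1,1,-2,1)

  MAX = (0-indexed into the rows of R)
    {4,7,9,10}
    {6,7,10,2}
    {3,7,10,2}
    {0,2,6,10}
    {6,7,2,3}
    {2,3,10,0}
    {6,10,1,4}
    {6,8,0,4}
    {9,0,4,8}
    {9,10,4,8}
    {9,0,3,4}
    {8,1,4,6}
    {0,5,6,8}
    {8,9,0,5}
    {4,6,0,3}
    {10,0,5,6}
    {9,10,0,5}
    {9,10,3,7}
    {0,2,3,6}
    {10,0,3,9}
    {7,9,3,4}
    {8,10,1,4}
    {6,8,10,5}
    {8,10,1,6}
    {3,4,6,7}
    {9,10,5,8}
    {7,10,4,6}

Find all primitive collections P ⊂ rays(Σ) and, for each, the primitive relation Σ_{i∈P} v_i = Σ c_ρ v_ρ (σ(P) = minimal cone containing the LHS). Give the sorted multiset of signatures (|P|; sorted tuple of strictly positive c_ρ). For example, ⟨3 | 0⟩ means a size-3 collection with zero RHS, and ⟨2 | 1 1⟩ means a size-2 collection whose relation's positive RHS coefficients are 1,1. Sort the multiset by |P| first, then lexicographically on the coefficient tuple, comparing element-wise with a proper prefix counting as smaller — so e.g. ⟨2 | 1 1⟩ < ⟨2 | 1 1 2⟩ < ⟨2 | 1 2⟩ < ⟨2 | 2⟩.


The 22 primitive collections of Σ (r=11, n=4):

  • {5,7}:  v_{5} + v_{7} = 0  so sig = ⟨2 | 0⟩
  • {6,9}:  v_{6} + v_{9} = 0  so sig = ⟨2 | 0⟩
  • {0,7}:  v_{0} + v_{7} = v_{3}  so sig = ⟨2 | 1⟩
  • {2,8}:  v_{2} + v_{8} = v_{6}  so sig = ⟨2 | 1⟩
  • {3,5}:  v_{3} + v_{5} = v_{0}  so sig = ⟨2 | 1⟩
  • {4,5}:  v_{4} + v_{5} = v_{8}  so sig = ⟨2 | 1⟩
  • {7,8}:  v_{7} + v_{8} = v_{4}  so sig = ⟨2 | 1⟩
  • {0,1}:  v_{0} + v_{1} = v_{6} + v_{8}  so sig = ⟨2 | 1 1⟩
  • {1,3}:  v_{1} + v_{3} = v_{4} + v_{6}  so sig = ⟨2 | 1 1⟩
  • {2,4}:  v_{2} + v_{4} = v_{6} + v_{7}  so sig = ⟨2 | 1 1⟩
  • {2,9}:  v_{2} + v_{9} = v_{3} + v_{10}  so sig = ⟨2 | 1 1⟩
  • {3,8}:  v_{3} + v_{8} = v_{0} + v_{4}  so sig = ⟨2 | 1 1⟩
  • {1,9}:  v_{1} + v_{9} = v_{4} + v_{8} + v_{10}  so sig = ⟨2 | 1 1 1⟩
  • {2,5}:  v_{2} + v_{5} = v_{0} + v_{6} + v_{10}  so sig = ⟨2 | 1 1 1⟩
  • {1,2}:  v_{1} + v_{2} = v_{4} + 2·v_{6} + v_{10}  so sig = ⟨2 | 1 1 2⟩
  • {1,5}:  v_{1} + v_{5} = v_{6} + 2·v_{8} + v_{10}  so sig = ⟨2 | 1 1 2⟩
  • {1,7}:  v_{1} + v_{7} = 2·v_{4} + v_{6} + v_{10}  so sig = ⟨2 | 1 1 2⟩
  • {0,4,10}:  v_{0} + v_{4} + v_{10} = 0  so sig = ⟨3 | 0⟩
  • {0,8,10}:  v_{0} + v_{8} + v_{10} = v_{5}  so sig = ⟨3 | 1⟩
  • {3,4,10}:  v_{3} + v_{4} + v_{10} = v_{7}  so sig = ⟨3 | 1⟩
  • {3,6,10}:  v_{3} + v_{6} + v_{10} = v_{2}  so sig = ⟨3 | 1⟩
  • {4,6,8,10}:  v_{4} + v_{6} + v_{8} + v_{10} = v_{1}  so sig = ⟨4 | 1⟩

so the primitive-relation signature multiset is
{ ⟨2 | 0⟩ ×2,  ⟨2 | 1⟩ ×5,  ⟨2 | 1 1⟩ ×5,  ⟨2 | 1 1 1⟩ ×2,  ⟨2 | 1 1 2⟩ ×3,  ⟨3 | 0⟩,  ⟨3 | 1⟩ ×3,  ⟨4 | 1⟩ }


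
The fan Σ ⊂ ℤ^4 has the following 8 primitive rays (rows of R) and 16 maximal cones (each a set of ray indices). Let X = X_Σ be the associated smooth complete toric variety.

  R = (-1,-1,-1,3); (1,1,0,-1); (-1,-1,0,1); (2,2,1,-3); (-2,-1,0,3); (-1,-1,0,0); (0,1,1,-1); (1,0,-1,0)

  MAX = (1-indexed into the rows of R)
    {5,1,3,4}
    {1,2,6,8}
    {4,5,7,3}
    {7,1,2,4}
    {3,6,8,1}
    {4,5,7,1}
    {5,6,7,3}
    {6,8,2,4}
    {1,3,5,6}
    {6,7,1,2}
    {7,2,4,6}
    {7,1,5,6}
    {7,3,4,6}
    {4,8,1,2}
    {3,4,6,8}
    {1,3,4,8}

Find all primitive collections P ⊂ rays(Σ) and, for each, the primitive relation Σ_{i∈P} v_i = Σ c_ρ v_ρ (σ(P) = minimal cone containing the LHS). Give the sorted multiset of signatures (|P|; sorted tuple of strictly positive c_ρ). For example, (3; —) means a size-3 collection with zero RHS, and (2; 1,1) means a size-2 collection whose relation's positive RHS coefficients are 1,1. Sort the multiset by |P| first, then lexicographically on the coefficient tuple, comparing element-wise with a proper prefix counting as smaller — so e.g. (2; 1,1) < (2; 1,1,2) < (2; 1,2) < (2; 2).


Δ(Σ) — 8 vertices, 7 min non-faces:

  P={2,3}:  v_{2} + v_{3} = 0  →  sig = (2; —)
  P={5,8}:  v_{5} + v_{8} = v_{1}  →  sig = (2; 1)
  P={7,8}:  v_{7} + v_{8} = v_{2}  →  sig = (2; 1)
  P={2,5}:  v_{2} + v_{5} = v_{1} + v_{7}  →  sig = (2; 1,1)
  P={1,4,6}:  v_{1} + v_{4} + v_{6} = 0  →  sig = (3; —)
  P={1,3,7}:  v_{1} + v_{3} + v_{7} = v_{5}  →  sig = (3; 1)
  P={4,5,6}:  v_{4} + v_{5} + v_{6} = v_{3} + v_{7}  →  sig = (3; 1,1)

so the primitive-relation signature multiset is
{ (2; —),  (2; 1) ×2,  (2; 1,1),  (3; —),  (3; 1),  (3; 1,1) }


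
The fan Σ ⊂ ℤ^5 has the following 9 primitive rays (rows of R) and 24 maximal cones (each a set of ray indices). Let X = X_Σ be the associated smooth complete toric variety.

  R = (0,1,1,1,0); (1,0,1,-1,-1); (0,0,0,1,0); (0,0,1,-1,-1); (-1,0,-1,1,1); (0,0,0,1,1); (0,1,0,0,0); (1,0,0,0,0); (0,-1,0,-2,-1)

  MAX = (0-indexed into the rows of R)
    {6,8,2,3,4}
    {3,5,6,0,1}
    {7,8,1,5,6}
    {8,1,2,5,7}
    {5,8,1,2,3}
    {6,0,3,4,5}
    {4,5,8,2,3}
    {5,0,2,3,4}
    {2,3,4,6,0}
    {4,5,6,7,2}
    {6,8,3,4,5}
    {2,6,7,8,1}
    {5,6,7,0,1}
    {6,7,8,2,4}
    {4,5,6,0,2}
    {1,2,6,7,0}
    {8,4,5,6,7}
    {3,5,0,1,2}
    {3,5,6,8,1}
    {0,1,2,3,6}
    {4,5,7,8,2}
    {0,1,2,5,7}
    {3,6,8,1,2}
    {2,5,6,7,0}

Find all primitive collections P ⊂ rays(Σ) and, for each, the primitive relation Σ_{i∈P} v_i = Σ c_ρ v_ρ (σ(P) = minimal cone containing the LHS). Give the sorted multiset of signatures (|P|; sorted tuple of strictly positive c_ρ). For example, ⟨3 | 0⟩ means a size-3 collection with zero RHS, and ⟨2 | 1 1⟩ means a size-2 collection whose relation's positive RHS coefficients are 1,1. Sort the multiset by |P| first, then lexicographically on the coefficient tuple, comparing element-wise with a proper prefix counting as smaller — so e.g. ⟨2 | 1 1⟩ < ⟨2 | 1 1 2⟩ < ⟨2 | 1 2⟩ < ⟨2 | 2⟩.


7 collections generate NE(X_Σ); each relation:

  P = {1,4}:  v_{1} + v_{4} = 0  →  sig = ⟨2 | 0⟩
  P = {0,8}:  v_{0} + v_{8} = v_{3}  →  sig = ⟨2 | 1⟩
  P = {3,7}:  v_{3} + v_{7} = v_{1}  →  sig = ⟨2 | 1⟩
  P = {0,4,7}:  v_{0} + v_{4} + v_{7} = v_{2} + v_{5} + v_{6}  →  sig = ⟨3 | 1 1 1⟩
  P = {2,5,6,8}:  v_{2} + v_{5} + v_{6} + v_{8} = 0  →  sig = ⟨4 | 0⟩
  P = {2,3,5,6}:  v_{2} + v_{3} + v_{5} + v_{6} = v_{0}  →  sig = ⟨4 | 1⟩
  P = {1,2,5,6}:  v_{1} + v_{2} + v_{5} + v_{6} = v_{0} + v_{7}  →  sig = ⟨4 | 1 1⟩

Hence PRS(X_Σ) =
    |P|=2: 3 collections, coeffs (), (1), (1)
    |P|=3: 1 collection, coeffs (1,1,1)
    |P|=4: 3 collections, coeffs (), (1), (1,1)


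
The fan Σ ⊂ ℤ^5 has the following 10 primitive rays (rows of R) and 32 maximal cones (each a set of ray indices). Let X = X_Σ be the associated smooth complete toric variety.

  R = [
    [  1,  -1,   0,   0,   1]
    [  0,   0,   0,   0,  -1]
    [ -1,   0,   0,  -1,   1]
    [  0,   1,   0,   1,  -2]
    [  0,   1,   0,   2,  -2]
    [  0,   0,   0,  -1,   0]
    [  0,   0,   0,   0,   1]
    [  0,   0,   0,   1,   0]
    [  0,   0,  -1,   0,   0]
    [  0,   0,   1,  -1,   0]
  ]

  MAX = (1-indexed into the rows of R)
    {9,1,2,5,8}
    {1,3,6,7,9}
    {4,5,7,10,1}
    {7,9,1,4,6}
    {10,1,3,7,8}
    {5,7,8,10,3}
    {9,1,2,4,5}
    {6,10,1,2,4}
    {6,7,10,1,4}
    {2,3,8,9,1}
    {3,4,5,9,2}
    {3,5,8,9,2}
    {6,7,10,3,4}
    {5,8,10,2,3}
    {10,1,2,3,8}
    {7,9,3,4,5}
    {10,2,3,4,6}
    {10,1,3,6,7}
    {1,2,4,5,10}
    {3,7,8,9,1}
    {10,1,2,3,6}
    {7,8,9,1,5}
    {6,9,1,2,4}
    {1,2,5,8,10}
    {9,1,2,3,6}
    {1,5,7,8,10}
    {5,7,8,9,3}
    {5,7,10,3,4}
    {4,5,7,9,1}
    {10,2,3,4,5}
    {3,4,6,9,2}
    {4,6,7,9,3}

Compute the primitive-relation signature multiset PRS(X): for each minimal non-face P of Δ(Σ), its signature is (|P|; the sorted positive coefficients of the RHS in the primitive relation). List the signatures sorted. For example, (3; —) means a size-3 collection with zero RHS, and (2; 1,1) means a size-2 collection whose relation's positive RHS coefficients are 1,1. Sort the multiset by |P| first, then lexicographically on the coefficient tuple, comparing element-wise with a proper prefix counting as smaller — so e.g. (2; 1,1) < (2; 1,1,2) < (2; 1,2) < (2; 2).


|primitive collections| = 7. Relations:

  P = {2,7}:  v_{2} + v_{7} = 0 ; sig = (2; —)
  P = {6,8}:  v_{6} + v_{8} = 0 ; sig = (2; —)
  P = {4,8}:  v_{4} + v_{8} = v_{5} ; sig = (2; 1)
  P = {5,6}:  v_{5} + v_{6} = v_{4} ; sig = (2; 1)
  P = {9,10}:  v_{9} + v_{10} = v_{6} ; sig = (2; 1)
  P = {1,3,4}:  v_{1} + v_{3} + v_{4} = 0 ; sig = (3; —)
  P = {1,3,5}:  v_{1} + v_{3} + v_{5} = v_{8} ; sig = (3; 1)

so the primitive-relation signature multiset is
[(2; —), (2; —), (2; 1), (2; 1), (2; 1), (3; —), (3; 1)]


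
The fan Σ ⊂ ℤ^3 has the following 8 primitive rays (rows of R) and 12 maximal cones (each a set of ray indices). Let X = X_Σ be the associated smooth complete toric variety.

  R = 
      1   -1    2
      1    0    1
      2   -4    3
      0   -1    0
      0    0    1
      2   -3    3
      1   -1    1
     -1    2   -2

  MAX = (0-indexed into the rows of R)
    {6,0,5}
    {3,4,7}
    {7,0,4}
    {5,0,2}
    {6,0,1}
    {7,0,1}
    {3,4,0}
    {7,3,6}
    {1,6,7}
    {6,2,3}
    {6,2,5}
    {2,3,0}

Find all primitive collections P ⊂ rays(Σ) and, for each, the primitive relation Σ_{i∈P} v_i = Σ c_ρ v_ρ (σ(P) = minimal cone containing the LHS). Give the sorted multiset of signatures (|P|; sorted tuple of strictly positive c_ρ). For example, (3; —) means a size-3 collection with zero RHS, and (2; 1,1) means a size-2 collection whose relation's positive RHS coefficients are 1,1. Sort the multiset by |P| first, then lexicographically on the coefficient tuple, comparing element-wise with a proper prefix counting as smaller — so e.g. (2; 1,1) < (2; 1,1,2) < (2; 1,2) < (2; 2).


14 collections generate NE(X_Σ); each relation:

  P={1,3}:  v_{1} + v_{3} = v_{6}  so sig = (2; 1)
  P={3,5}:  v_{3} + v_{5} = v_{2}  so sig = (2; 1)
  P={4,6}:  v_{4} + v_{6} = v_{0}  so sig = (2; 1)
  P={5,7}:  v_{5} + v_{7} = v_{6}  so sig = (2; 1)
  P={1,2}:  v_{1} + v_{2} = v_{5} + v_{6}  so sig = (2; 1,1)
  P={2,7}:  v_{2} + v_{7} = v_{3} + v_{6}  so sig = (2; 1,1)
  P={1,4}:  v_{1} + v_{4} = 2·v_{0} + v_{7}  so sig = (2; 1,2)
  P={1,5}:  v_{1} + v_{5} = v_{0} + 2·v_{6}  so sig = (2; 1,2)
  P={4,5}:  v_{4} + v_{5} = 2·v_{0} + v_{3}  so sig = (2; 1,2)
  P={2,4}:  v_{2} + v_{4} = 2·v_{0} + 2·v_{3}  so sig = (2; 2,2)
  P={0,3,7}:  v_{0} + v_{3} + v_{7} = 0  so sig = (3; —)
  P={0,3,6}:  v_{0} + v_{3} + v_{6} = v_{5}  so sig = (3; 1)
  P={0,6,7}:  v_{0} + v_{6} + v_{7} = v_{1}  so sig = (3; 1)
  P={0,2,6}:  v_{0} + v_{2} + v_{6} = 2·v_{5}  so sig = (3; 2)

Sorted signature multiset PRS(X):
    |P|=2: 10 collections, coeffs (1), (1), (1), (1), (1,1), (1,1), (1,2), (1,2), (1,2), (2,2)
    |P|=3: 4 collections, coeffs (), (1), (1), (2)


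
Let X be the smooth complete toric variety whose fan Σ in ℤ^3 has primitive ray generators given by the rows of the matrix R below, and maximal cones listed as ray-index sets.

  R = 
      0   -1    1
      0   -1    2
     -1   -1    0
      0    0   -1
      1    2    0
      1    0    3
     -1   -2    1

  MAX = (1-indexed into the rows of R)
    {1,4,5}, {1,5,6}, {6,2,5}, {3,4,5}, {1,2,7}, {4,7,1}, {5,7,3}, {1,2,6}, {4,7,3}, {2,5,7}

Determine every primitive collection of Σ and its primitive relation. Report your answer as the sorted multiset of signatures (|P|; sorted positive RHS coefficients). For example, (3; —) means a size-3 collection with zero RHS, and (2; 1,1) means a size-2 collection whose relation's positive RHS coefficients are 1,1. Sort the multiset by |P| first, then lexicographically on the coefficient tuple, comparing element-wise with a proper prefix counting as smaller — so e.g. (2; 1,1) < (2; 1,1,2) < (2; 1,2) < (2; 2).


9 minimal non-faces of Δ(Σ) (on 7 rays):

  {1,3}:  v_{1} + v_{3} = v_{7}  ⟹  sig = (2; 1)
  {2,4}:  v_{2} + v_{4} = v_{1}  ⟹  sig = (2; 1)
  {3,6}:  v_{3} + v_{6} = v_{2} + v_{5} + v_{7}  ⟹  sig = (2; 1,1,1)
  {2,3}:  v_{2} + v_{3} = v_{5} + 2·v_{7}  ⟹  sig = (2; 1,2)
  {4,6}:  v_{4} + v_{6} = 2·v_{1} + v_{5}  ⟹  sig = (2; 1,2)
  {6,7}:  v_{6} + v_{7} = 2·v_{2}  ⟹  sig = (2; 2)
  {4,5,7}:  v_{4} + v_{5} + v_{7} = 0  ⟹  sig = (3; —)
  {1,2,5}:  v_{1} + v_{2} + v_{5} = v_{6}  ⟹  sig = (3; 1)
  {1,5,7}:  v_{1} + v_{5} + v_{7} = v_{2}  ⟹  sig = (3; 1)

Sorted signature multiset PRS(X):
    |P|=2: 6 collections, coeffs (1), (1), (1,1,1), (1,2), (1,2), (2)
    |P|=3: 3 collections, coeffs (), (1), (1)


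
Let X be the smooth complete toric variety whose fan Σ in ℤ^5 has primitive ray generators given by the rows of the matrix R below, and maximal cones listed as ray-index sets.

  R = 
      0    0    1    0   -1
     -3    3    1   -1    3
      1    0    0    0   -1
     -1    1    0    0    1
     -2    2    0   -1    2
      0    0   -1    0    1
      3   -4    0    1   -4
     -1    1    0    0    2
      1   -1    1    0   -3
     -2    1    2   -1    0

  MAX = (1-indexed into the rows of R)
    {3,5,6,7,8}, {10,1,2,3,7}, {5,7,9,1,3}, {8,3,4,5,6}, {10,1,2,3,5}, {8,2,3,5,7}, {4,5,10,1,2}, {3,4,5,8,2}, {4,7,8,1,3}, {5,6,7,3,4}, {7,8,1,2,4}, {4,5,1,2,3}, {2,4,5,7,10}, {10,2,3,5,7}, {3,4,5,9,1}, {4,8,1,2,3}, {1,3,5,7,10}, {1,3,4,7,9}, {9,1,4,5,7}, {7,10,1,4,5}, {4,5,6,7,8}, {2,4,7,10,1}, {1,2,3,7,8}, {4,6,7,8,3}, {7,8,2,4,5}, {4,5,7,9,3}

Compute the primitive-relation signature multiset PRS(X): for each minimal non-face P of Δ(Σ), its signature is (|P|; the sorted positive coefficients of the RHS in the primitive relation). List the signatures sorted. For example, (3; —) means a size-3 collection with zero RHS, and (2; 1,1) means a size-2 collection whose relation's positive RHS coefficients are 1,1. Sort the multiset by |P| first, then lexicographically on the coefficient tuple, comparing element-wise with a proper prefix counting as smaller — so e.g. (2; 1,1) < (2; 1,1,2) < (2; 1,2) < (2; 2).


14 minimal non-faces of Δ(Σ) (on 10 rays):

  {1,6}:  v_{1} + v_{6} = 0  ⇒ sig = (2; —)
  {8,9}:  v_{8} + v_{9} = v_{1}  ⇒ sig = (2; 1)
  {2,6}:  v_{2} + v_{6} = v_{5} + v_{8}  ⇒ sig = (2; 1,1)
  {6,10}:  v_{6} + v_{10} = v_{2} + v_{5} + v_{7}  ⇒ sig = (2; 1,1,1)
  {6,9}:  v_{6} + v_{9} = v_{3} + v_{4} + v_{5} + v_{7}  ⇒ sig = (2; 1,1,1,1)
  {2,9}:  v_{2} + v_{9} = 2·v_{1} + v_{5}  ⇒ sig = (2; 1,2)
  {8,10}:  v_{8} + v_{10} = 2·v_{2} + v_{7}  ⇒ sig = (2; 1,2)
  {9,10}:  v_{9} + v_{10} = 3·v_{1} + 2·v_{5} + v_{7}  ⇒ sig = (2; 1,2,3)
  {1,5,8}:  v_{1} + v_{5} + v_{8} = v_{2}  ⇒ sig = (3; 1)
  {3,4,10}:  v_{3} + v_{4} + v_{10} = 2·v_{1} + v_{5}  ⇒ sig = (3; 1,2)
  {1,2,5,7}:  v_{1} + v_{2} + v_{5} + v_{7} = v_{10}  ⇒ sig = (4; 1)
  {2,3,4,7}:  v_{2} + v_{3} + v_{4} + v_{7} = v_{1}  ⇒ sig = (4; 1)
  {3,4,5,7,8}:  v_{3} + v_{4} + v_{5} + v_{7} + v_{8} = 0  ⇒ sig = (5; —)
  {1,3,4,5,7}:  v_{1} + v_{3} + v_{4} + v_{5} + v_{7} = v_{9}  ⇒ sig = (5; 1)

Signatures (|P|; sorted positive RHS coefficients), sorted:
[(2; —), (2; 1), (2; 1,1), (2; 1,1,1), (2; 1,1,1,1), (2; 1,2), (2; 1,2), (2; 1,2,3), (3; 1), (3; 1,2), (4; 1), (4; 1), (5; —), (5; 1)]


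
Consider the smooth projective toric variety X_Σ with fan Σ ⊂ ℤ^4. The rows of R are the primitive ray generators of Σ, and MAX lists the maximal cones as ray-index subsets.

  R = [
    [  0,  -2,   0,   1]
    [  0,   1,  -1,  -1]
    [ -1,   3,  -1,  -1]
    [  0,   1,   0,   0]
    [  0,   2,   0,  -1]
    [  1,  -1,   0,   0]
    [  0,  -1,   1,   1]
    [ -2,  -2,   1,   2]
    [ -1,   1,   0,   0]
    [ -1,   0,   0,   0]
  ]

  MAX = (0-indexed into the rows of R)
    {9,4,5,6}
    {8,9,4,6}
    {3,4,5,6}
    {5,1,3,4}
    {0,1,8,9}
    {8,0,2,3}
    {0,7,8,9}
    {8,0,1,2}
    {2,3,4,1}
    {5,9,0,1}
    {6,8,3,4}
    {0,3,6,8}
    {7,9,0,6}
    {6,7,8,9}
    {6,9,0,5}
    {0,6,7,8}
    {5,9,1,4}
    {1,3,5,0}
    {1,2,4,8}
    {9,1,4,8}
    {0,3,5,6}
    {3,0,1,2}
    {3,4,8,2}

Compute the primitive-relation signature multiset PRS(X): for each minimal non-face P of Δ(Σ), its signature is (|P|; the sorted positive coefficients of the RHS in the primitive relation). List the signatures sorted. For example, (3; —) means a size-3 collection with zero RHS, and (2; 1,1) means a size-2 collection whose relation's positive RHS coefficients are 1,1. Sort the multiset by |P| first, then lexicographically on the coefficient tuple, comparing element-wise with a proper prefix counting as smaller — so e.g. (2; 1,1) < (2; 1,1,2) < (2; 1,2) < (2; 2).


Σ has 14 primitive collections:

  {0,4}:  v_{0} + v_{4} = 0  ⟹  sig = (2; —)
  {1,6}:  v_{1} + v_{6} = 0  ⟹  sig = (2; —)
  {5,8}:  v_{5} + v_{8} = 0  ⟹  sig = (2; —)
  {3,9}:  v_{3} + v_{9} = v_{8}  ⟹  sig = (2; 1)
  {2,5}:  v_{2} + v_{5} = v_{1} + v_{3}  ⟹  sig = (2; 1,1)
  {2,6}:  v_{2} + v_{6} = v_{3} + v_{8}  ⟹  sig = (2; 1,1)
  {1,7}:  v_{1} + v_{7} = v_{0} + v_{8} + v_{9}  ⟹  sig = (2; 1,1,1)
  {4,7}:  v_{4} + v_{7} = v_{6} + v_{8} + v_{9}  ⟹  sig = (2; 1,1,1)
  {5,7}:  v_{5} + v_{7} = v_{0} + v_{6} + v_{9}  ⟹  sig = (2; 1,1,1)
  {3,7}:  v_{3} + v_{7} = v_{0} + v_{6} + 2·v_{8}  ⟹  sig = (2; 1,1,2)
  {2,9}:  v_{2} + v_{9} = v_{1} + 2·v_{8}  ⟹  sig = (2; 1,2)
  {2,7}:  v_{2} + v_{7} = v_{0} + 3·v_{8}  ⟹  sig = (2; 1,3)
  {1,3,8}:  v_{1} + v_{3} + v_{8} = v_{2}  ⟹  sig = (3; 1)
  {0,6,8,9}:  v_{0} + v_{6} + v_{8} + v_{9} = v_{7}  ⟹  sig = (4; 1)

Sorted signature multiset PRS(X):
    (2; —)
    (2; —)
    (2; —)
    (2; 1)
    (2; 1,1)
    (2; 1,1)
    (2; 1,1,1)
    (2; 1,1,1)
    (2; 1,1,1)
    (2; 1,1,2)
    (2; 1,2)
    (2; 1,3)
    (3; 1)
    (4; 1)


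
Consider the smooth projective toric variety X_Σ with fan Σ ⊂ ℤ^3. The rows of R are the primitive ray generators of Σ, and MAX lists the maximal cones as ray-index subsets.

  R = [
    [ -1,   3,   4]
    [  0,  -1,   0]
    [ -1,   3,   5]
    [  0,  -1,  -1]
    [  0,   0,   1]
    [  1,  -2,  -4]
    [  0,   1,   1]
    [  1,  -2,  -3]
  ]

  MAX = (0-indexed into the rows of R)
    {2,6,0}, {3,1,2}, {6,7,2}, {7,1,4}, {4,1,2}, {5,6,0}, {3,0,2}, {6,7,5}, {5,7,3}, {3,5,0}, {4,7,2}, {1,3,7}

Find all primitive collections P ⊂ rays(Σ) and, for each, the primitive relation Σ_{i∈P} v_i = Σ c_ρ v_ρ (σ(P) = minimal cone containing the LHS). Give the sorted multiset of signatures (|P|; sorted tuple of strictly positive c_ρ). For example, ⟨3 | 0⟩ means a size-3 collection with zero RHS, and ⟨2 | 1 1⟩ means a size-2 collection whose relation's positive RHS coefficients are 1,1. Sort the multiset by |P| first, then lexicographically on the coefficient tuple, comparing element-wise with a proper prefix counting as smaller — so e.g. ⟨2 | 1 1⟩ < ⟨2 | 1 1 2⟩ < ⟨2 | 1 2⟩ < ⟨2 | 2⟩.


Primitive collections (12):

  • {3,6}:  v_{3} + v_{6} = 0 ; sig = ⟨2 | 0⟩
  • {0,4}:  v_{0} + v_{4} = v_{2} ; sig = ⟨2 | 1⟩
  • {0,7}:  v_{0} + v_{7} = v_{6} ; sig = ⟨2 | 1⟩
  • {1,6}:  v_{1} + v_{6} = v_{4} ; sig = ⟨2 | 1⟩
  • {2,5}:  v_{2} + v_{5} = v_{6} ; sig = ⟨2 | 1⟩
  • {3,4}:  v_{3} + v_{4} = v_{1} ; sig = ⟨2 | 1⟩
  • {4,5}:  v_{4} + v_{5} = v_{7} ; sig = ⟨2 | 1⟩
  • {0,1}:  v_{0} + v_{1} = v_{2} + v_{3} ; sig = ⟨2 | 1 1⟩
  • {1,5}:  v_{1} + v_{5} = v_{3} + v_{7} ; sig = ⟨2 | 1 1⟩
  • {4,6}:  v_{4} + v_{6} = v_{2} + v_{7} ; sig = ⟨2 | 1 1⟩
  • {2,3,7}:  v_{2} + v_{3} + v_{7} = v_{4} ; sig = ⟨3 | 1⟩
  • {1,2,7}:  v_{1} + v_{2} + v_{7} = 2·v_{4} ; sig = ⟨3 | 2⟩

so the primitive-relation signature multiset is
{ ⟨2 | 0⟩,  ⟨2 | 1⟩ ×6,  ⟨2 | 1 1⟩ ×3,  ⟨3 | 1⟩,  ⟨3 | 2⟩ }


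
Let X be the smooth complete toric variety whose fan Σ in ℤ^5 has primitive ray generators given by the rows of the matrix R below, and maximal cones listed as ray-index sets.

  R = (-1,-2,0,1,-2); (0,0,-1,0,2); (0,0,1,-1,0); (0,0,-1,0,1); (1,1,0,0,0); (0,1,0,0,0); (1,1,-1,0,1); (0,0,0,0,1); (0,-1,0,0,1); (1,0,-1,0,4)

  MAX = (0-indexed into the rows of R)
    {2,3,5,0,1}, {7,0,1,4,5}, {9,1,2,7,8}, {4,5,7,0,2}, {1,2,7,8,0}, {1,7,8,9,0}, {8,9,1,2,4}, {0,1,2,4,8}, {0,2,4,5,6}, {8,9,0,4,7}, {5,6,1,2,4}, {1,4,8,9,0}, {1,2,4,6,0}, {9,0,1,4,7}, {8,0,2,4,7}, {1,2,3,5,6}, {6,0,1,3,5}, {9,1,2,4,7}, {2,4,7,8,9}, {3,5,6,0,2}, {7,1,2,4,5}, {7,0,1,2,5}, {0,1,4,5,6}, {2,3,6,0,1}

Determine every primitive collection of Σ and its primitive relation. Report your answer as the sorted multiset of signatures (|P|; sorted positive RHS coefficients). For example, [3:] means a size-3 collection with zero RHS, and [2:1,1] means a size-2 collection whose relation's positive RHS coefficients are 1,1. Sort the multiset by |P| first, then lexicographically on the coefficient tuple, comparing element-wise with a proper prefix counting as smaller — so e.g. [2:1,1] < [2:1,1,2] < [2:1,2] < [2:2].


Minimal non-faces — 14 found among 10 rays, 24 max cones:

  {3,4}:  v_{3} + v_{4} = v_{6}  →  sig = [2:1]
  {3,7}:  v_{3} + v_{7} = v_{1}  →  sig = [2:1]
  {5,8}:  v_{5} + v_{8} = v_{7}  →  sig = [2:1]
  {6,7}:  v_{6} + v_{7} = v_{1} + v_{4}  →  sig = [2:1,1]
  {3,8}:  v_{3} + v_{8} = v_{0} + 2·v_{1} + v_{2} + v_{4}  →  sig = [2:1,1,1,2]
  {3,9}:  v_{3} + v_{9} = 2·v_{1} + v_{4} + v_{8}  →  sig = [2:1,1,2]
  {5,9}:  v_{5} + v_{9} = v_{1} + v_{4} + 2·v_{7}  →  sig = [2:1,1,2]
  {6,8}:  v_{6} + v_{8} = v_{0} + 2·v_{1} + v_{2} + 2·v_{4}  →  sig = [2:1,1,2,2]
  {6,9}:  v_{6} + v_{9} = 2·v_{1} + 2·v_{4} + v_{8}  →  sig = [2:1,2,2]
  {0,2,9}:  v_{0} + v_{2} + v_{9} = 2·v_{8}  →  sig = [3:2]
  {1,4,7,8}:  v_{1} + v_{4} + v_{7} + v_{8} = v_{9}  →  sig = [4:1]
  {0,1,2,4,5}:  v_{0} + v_{1} + v_{2} + v_{4} + v_{5} = 0  →  sig = [5:]
  {0,1,2,4,7}:  v_{0} + v_{1} + v_{2} + v_{4} + v_{7} = v_{8}  →  sig = [5:1]
  {0,1,2,5,6}:  v_{0} + v_{1} + v_{2} + v_{5} + v_{6} = v_{3}  →  sig = [5:1]

so the primitive-relation signature multiset is
{ [2:1] ×3,  [2:1,1],  [2:1,1,1,2],  [2:1,1,2] ×2,  [2:1,1,2,2],  [2:1,2,2],  [3:2],  [4:1],  [5:],  [5:1] ×2 }


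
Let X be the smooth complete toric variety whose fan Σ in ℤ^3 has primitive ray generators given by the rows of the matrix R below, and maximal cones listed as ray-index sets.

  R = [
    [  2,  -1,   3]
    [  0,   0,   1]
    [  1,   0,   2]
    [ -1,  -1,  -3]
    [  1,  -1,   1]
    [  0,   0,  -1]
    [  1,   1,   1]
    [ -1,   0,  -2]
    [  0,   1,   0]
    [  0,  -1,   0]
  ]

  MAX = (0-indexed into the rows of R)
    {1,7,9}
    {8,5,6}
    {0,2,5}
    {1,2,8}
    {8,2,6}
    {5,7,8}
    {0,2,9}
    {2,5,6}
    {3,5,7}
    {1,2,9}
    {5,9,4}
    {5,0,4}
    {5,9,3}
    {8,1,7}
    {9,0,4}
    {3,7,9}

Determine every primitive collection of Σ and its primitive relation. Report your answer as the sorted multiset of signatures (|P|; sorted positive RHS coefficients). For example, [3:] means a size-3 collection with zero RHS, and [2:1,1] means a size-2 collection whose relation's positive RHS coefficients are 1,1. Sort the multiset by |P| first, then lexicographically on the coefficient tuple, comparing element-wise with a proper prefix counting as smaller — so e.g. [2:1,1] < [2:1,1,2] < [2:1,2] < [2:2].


|primitive collections| = 25. Relations:

  P = {1,5}:  v_{1} + v_{5} = 0  →  sig = [2:]
  P = {2,7}:  v_{2} + v_{7} = 0  →  sig = [2:]
  P = {8,9}:  v_{8} + v_{9} = 0  →  sig = [2:]
  P = {0,7}:  v_{0} + v_{7} = v_{4}  →  sig = [2:1]
  P = {2,4}:  v_{2} + v_{4} = v_{0}  →  sig = [2:1]
  P = {1,3}:  v_{1} + v_{3} = v_{7} + v_{9}  →  sig = [2:1,1]
  P = {1,4}:  v_{1} + v_{4} = v_{2} + v_{9}  →  sig = [2:1,1]
  P = {1,6}:  v_{1} + v_{6} = v_{2} + v_{8}  →  sig = [2:1,1]
  P = {2,3}:  v_{2} + v_{3} = v_{5} + v_{9}  →  sig = [2:1,1]
  P = {3,8}:  v_{3} + v_{8} = v_{5} + v_{7}  →  sig = [2:1,1]
  P = {4,7}:  v_{4} + v_{7} = v_{5} + v_{9}  →  sig = [2:1,1]
  P = {4,8}:  v_{4} + v_{8} = v_{2} + v_{5}  →  sig = [2:1,1]
  P = {6,7}:  v_{6} + v_{7} = v_{5} + v_{8}  →  sig = [2:1,1]
  P = {6,9}:  v_{6} + v_{9} = v_{2} + v_{5}  →  sig = [2:1,1]
  P = {0,3}:  v_{0} + v_{3} = v_{4} + v_{5} + v_{9}  →  sig = [2:1,1,1]
  P = {0,1}:  v_{0} + v_{1} = 2·v_{2} + v_{9}  →  sig = [2:1,2]
  P = {0,8}:  v_{0} + v_{8} = 2·v_{2} + v_{5}  →  sig = [2:1,2]
  P = {3,6}:  v_{3} + v_{6} = 2·v_{5}  →  sig = [2:2]
  P = {3,4}:  v_{3} + v_{4} = 2·v_{5} + 2·v_{9}  →  sig = [2:2,2]
  P = {4,6}:  v_{4} + v_{6} = 2·v_{2} + 2·v_{5}  →  sig = [2:2,2]
  P = {0,6}:  v_{0} + v_{6} = 3·v_{2} + 2·v_{5}  →  sig = [2:2,3]
  P = {2,5,8}:  v_{2} + v_{5} + v_{8} = v_{6}  →  sig = [3:1]
  P = {2,5,9}:  v_{2} + v_{5} + v_{9} = v_{4}  →  sig = [3:1]
  P = {5,7,9}:  v_{5} + v_{7} + v_{9} = v_{3}  →  sig = [3:1]
  P = {0,5,9}:  v_{0} + v_{5} + v_{9} = 2·v_{4}  →  sig = [3:2]

Signatures (|P|; sorted positive RHS coefficients), sorted:
{ [2:] ×3,  [2:1] ×2,  [2:1,1] ×9,  [2:1,1,1],  [2:1,2] ×2,  [2:2],  [2:2,2] ×2,  [2:2,3],  [3:1] ×3,  [3:2] }


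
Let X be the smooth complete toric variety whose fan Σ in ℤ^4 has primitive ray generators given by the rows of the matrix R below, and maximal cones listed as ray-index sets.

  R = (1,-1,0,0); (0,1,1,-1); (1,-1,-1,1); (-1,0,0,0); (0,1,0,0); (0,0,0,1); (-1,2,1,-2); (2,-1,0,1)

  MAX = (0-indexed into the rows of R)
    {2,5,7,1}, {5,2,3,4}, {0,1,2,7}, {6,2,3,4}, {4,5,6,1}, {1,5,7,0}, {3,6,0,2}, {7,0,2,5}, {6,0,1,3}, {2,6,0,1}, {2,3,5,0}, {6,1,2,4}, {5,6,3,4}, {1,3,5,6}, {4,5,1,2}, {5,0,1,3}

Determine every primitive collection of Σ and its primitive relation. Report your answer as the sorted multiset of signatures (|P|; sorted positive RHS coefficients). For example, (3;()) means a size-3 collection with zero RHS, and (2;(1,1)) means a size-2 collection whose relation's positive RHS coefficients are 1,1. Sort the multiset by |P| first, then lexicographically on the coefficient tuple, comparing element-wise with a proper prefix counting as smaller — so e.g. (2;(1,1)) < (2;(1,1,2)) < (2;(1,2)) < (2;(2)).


Δ(Σ) — 8 vertices, 9 min non-faces:

  P={0,4}:  v_{0} + v_{4} = v_{1} + v_{2} — sig = (2;(1,1))
  P={3,7}:  v_{3} + v_{7} = v_{0} + v_{5} — sig = (2;(1,1))
  P={6,7}:  v_{6} + v_{7} = 2·v_{1} + v_{2} — sig = (2;(1,2))
  P={4,7}:  v_{4} + v_{7} = 2·v_{1} + 2·v_{2} + v_{5} — sig = (2;(1,2,2))
  P={1,2,3}:  v_{1} + v_{2} + v_{3} = 0 — sig = (3;())
  P={0,5,6}:  v_{0} + v_{5} + v_{6} = v_{1} — sig = (3;(1))
  P={2,5,6}:  v_{2} + v_{5} + v_{6} = v_{4} — sig = (3;(1))
  P={1,3,4}:  v_{1} + v_{3} + v_{4} = v_{5} + v_{6} — sig = (3;(1,1))
  P={0,1,2,5}:  v_{0} + v_{1} + v_{2} + v_{5} = v_{7} — sig = (4;(1))

so the primitive-relation signature multiset is
    |P|=2: 4 collections, coeffs (1,1), (1,1), (1,2), (1,2,2)
    |P|=3: 4 collections, coeffs (), (1), (1), (1,1)
    |P|=4: 1 collection, coeffs (1)
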